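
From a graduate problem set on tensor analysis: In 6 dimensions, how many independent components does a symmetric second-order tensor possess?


A symmetric rank-2 tensor in d dimensions has d(d+1)/2 independent components.
d = 6
d(d+1)/2 = 6 * 7 / 2 = 42 / 2 = 21

21


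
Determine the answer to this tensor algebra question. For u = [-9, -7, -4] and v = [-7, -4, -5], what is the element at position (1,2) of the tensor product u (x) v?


The outer product entry T_{ij} = u_i * v_j.
We need i=1, j=2.
u_1 = -9, v_2 = -4
T_{1,2} = -9 * -4 = 36

36


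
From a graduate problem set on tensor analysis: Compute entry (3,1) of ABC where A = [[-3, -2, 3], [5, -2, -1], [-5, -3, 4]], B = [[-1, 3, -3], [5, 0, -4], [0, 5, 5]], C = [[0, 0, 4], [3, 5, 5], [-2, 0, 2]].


(ABC)_{31} = sum_m (AB)_{3m} C_{m1}. First compute row 3 of AB.
(AB)_{31} = -5*-1 + -3*5 + 4*0 = -10
(AB)_{32} = -5*3 + -3*0 + 4*5 = 5
(AB)_{33} = -5*-3 + -3*-4 + 4*5 = 47
Now contract with column 1 of C:
(AB)_{31} * C_{11} = -10 * 0 = 0
(AB)_{32} * C_{21} = 5 * 3 = 15
(AB)_{33} * C_{31} = 47 * -2 = -94
(ABC)_{31} = 0 + 15 + -94 = -79

-79


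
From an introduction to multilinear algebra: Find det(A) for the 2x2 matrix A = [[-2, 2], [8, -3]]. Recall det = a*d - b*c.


For a 2x2 matrix [[a, b], [c, d]], det = a*d - b*c.
a = -2, b = 2, c = 8, d = -3
a*d = -2 * -3 = 6
b*c = 2 * 8 = 16
det = 6 - 16 = -10

-10


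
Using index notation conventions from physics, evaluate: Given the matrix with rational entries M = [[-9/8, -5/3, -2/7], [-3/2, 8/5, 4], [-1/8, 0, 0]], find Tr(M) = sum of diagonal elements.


The trace is the sum of diagonal entries.
Diagonal: M[1,1] = -9/8, M[2,2] = 8/5, M[3,3] = 0
Tr(M) = -9/8 + 8/5 + 0
Computing step by step:
After adding M[1,1]: -9/8
After adding M[2,2]: 19/40
After adding M[3,3]: 19/40
Tr(M) = 19/40

19/40


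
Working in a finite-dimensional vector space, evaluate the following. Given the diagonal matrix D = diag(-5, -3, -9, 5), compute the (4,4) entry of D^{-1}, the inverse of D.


For a diagonal matrix, the inverse has entries (D^{-1})_{ii} = 1/d_{ii}.
The diagonal entries are: d_{11} = -5, d_{22} = -3, d_{33} = -9, d_{44} = 5
We need (D^{-1})_{44} = 1/d_{44} = 1/5 = 1/5

1/5


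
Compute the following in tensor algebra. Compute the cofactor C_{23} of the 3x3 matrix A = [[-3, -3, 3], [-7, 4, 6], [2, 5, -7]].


To find cofactor C_{23}, delete row 2 and column 3.
The resulting 2x2 submatrix is: [[-3, -3], [2, 5]]
Minor M_{23} = -3*5 - -3*2
  = -15 - -6 = -9
Sign = (-1)^(2+3) = (-1)^5 = -1
Cofactor C_{23} = -1 * -9 = 9

9


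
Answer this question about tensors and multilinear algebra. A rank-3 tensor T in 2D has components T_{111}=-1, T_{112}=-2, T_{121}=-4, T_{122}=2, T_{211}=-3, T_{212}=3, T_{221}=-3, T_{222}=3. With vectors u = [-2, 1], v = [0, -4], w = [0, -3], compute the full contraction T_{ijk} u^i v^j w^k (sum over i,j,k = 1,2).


S = sum over i,j,k of T_{ijk} u_i v_j w_k. Expanding all 8 terms:
T_{111}*u_1*v_1*w_1 = -1*-2*0*0 = 0  (running total: 0)
T_{112}*u_1*v_1*w_2 = -2*-2*0*-3 = 0  (running total: 0)
T_{121}*u_1*v_2*w_1 = -4*-2*-4*0 = 0  (running total: 0)
T_{122}*u_1*v_2*w_2 = 2*-2*-4*-3 = -48  (running total: -48)
T_{211}*u_2*v_1*w_1 = -3*1*0*0 = 0  (running total: -48)
T_{212}*u_2*v_1*w_2 = 3*1*0*-3 = 0  (running total: -48)
T_{221}*u_2*v_2*w_1 = -3*1*-4*0 = 0  (running total: -48)
T_{222}*u_2*v_2*w_2 = 3*1*-4*-3 = 36  (running total: -12)
S = -12

-12


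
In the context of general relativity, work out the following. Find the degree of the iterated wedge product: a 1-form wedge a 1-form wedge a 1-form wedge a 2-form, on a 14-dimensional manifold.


The degree of a wedge product is the sum of the degrees of the individual forms.
Degrees: 1, 1, 1, 2
Total degree = 1 + 1 + 1 + 2 = 5

5


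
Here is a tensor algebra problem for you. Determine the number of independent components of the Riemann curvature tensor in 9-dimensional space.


The Riemann tensor in d dimensions has d^2(d^2 - 1)/12 independent components.
d = 9, so d^2 = 81
d^2 - 1 = 80
d^2(d^2 - 1) = 81 * 80 = 6480
Divide by 12: 6480 / 12 = 540

540


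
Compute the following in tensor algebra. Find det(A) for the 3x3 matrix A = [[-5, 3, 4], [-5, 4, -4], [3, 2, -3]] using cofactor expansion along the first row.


Expanding along the first row, det(A) = a11*M_11 - a12*M_12 + a13*M_13, where M_1j is the (1,j) minor.
Minor M_11 = 4*-3 - -4*2 = -4
Minor M_12 = -5*-3 - -4*3 = 27
Minor M_13 = -5*2 - 4*3 = -22
det = -5*(-4) - 3*(27) + 4*(-22)
    = 20 - 81 + -88
    = -149

-149


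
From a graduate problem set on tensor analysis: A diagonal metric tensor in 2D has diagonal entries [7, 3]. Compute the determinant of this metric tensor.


For a diagonal metric, the determinant is the product of diagonal entries.
Diagonal entries: 7, 3
det(g) = 7 * 3 = 21

21


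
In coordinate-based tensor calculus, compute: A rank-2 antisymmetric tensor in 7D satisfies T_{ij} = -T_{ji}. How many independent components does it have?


An antisymmetric rank-2 tensor satisfies A_{ij} = -A_{ji}, so diagonal entries are zero.
The independent components are the upper-triangular entries: C(n, 2) = n(n-1)/2.
n = 7
C(7, 2) = 7 * 6 / 2 = 42 / 2 = 21

21


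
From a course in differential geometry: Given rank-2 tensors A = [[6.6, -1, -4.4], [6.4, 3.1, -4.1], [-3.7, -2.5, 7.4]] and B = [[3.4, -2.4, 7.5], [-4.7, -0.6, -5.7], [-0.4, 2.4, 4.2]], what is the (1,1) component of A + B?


Tensor addition is component-wise: (A + B)_{ij} = A_{ij} + B_{ij}.
A_{11} = 6.6
B_{11} = 3.4
(A + B)_{11} = 6.6 + 3.4 = 10

10


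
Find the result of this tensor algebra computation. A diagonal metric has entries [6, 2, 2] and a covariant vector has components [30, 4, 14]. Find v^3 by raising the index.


To raise an index with a diagonal metric: v^i = v_i / g_{ii}.
For index 3: v_3 = 14, g_{33} = 2
v^3 = 14 / 2 = 7

7


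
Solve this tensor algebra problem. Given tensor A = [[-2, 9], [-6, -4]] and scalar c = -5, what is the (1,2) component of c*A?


Scalar multiplication: (cA)_{ij} = c * A_{ij}.
c = -5
A_{12} = 9
(cA)_{12} = -5 * 9 = -45

-45


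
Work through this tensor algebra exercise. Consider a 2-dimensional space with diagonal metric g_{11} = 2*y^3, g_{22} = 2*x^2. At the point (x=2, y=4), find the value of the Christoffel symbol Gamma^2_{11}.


For a diagonal metric, Gamma^k_{ij} = (1/2) g^{kk} (dg_{ik}/dx_j + dg_{jk}/dx_i - dg_{ij}/dx_k).
The metric is diagonal, so g_{ab} = 0 for a != b.
At the given point: g_{11} = 128, g_{22} = 8
g^{22} = 1/8
dg_{12}/dx_1 = 0 (off-diagonal)
dg_{12}/dx_1 = 0 (off-diagonal)
dg_{11}/dx_2 = dg_{11}/dx_2 = 96
Numerator = 0 + 0 - 96 = -96
Gamma^2_{11} = -96 / (2 * 8) = -6

-6


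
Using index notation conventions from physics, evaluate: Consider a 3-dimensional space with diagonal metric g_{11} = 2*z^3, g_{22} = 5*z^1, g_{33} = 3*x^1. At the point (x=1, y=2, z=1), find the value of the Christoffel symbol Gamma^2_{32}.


For a diagonal metric, Gamma^k_{ij} = (1/2) g^{kk} (dg_{ik}/dx_j + dg_{jk}/dx_i - dg_{ij}/dx_k).
The metric is diagonal, so g_{ab} = 0 for a != b.
At the given point: g_{11} = 2, g_{22} = 5, g_{33} = 3
g^{22} = 1/5
dg_{32}/dx_2 = 0 (off-diagonal)
dg_{22}/dx_3 = dg_{22}/dx_3 = 5
dg_{32}/dx_2 = 0 (off-diagonal)
Numerator = 0 + 5 - 0 = 5
Gamma^2_{32} = 5 / (2 * 5) = 1/2

1/2


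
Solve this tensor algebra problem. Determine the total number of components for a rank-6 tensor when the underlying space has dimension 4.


The number of components of a rank-r tensor in d dimensions is d^r.
Here d = 4 and r = 6.
4^6 = 4096

4096


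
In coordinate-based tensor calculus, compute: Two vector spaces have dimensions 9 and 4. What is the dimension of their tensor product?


The dimension of a tensor product is the product of dimensions.
dim(V) = 9, dim(W) = 4
dim(V (x) W) = 9 * 4 = 36

36


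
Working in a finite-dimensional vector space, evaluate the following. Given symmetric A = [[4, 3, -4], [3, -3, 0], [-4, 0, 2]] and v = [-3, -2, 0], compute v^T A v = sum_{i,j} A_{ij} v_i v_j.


First compute Av:
(Av)_1 = 4*-3 + 3*-2 + -4*0 = -18
(Av)_2 = 3*-3 + -3*-2 + 0*0 = -3
(Av)_3 = -4*-3 + 0*-2 + 2*0 = 12
Av = [-18, -3, 12]
Then v^T (Av) = -3*-18 + -2*-3 + 0*12
= 54 + 6 + 0 = 60

60


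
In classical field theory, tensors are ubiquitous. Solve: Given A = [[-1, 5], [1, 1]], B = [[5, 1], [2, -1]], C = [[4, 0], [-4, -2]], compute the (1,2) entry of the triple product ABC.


(ABC)_{12} = sum_m (AB)_{1m} C_{m2}. First compute row 1 of AB.
(AB)_{11} = -1*5 + 5*2 = 5
(AB)_{12} = -1*1 + 5*-1 = -6
Now contract with column 2 of C:
(AB)_{11} * C_{12} = 5 * 0 = 0
(AB)_{12} * C_{22} = -6 * -2 = 12
(ABC)_{12} = 0 + 12 = 12

12


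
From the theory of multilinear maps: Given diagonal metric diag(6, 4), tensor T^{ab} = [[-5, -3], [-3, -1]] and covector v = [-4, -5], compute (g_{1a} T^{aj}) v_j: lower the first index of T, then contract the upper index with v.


Step 1: lower the first index. For a diagonal metric, g_{ia} T^{aj} = g_{ii} T^{ij} (no sum on i).
g_{11} = 6
S_1{}^1 = 6 * T^{11} = 6 * -5 = -30
S_1{}^2 = 6 * T^{12} = 6 * -3 = -18
Step 2: contract S_1{}^j with v_j.
S_1{}^1 * v_1 = -30 * -4 = 120
S_1{}^2 * v_2 = -18 * -5 = 90
Result = 120 + 90 = 210

210


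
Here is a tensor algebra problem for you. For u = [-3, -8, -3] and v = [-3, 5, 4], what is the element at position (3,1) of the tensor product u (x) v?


The outer product entry T_{ij} = u_i * v_j.
We need i=3, j=1.
u_3 = -3, v_1 = -3
T_{3,1} = -3 * -3 = 9

9


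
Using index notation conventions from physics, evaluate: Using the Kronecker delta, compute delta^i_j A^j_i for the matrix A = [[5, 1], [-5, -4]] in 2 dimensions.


The contraction (trace) of a rank-2 tensor is the sum of its diagonal elements.
Diagonal entries: A[1,1] = 5, A[2,2] = -4
Tr(A) = 5 + -4 = 1

1


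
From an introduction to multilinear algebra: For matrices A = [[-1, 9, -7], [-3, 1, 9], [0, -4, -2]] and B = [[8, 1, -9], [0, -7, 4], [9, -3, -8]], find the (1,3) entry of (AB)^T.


(AB)^T_{ij} = (AB)_{ji} = sum_k A_{jk} B_{ki}.
For i=1, j=3 we need (AB)_{31}:
A_{31} * B_{11} = 0 * 8 = 0
A_{32} * B_{21} = -4 * 0 = 0
A_{33} * B_{31} = -2 * 9 = -18
Sum = 0 + 0 + -18 = -18

-18


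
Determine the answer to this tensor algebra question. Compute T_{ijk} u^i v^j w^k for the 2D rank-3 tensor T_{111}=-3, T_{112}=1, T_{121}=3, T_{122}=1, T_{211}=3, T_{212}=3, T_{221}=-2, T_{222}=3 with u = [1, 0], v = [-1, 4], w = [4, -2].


S = sum over i,j,k of T_{ijk} u_i v_j w_k. Expanding all 8 terms:
T_{111}*u_1*v_1*w_1 = -3*1*-1*4 = 12  (running total: 12)
T_{112}*u_1*v_1*w_2 = 1*1*-1*-2 = 2  (running total: 14)
T_{121}*u_1*v_2*w_1 = 3*1*4*4 = 48  (running total: 62)
T_{122}*u_1*v_2*w_2 = 1*1*4*-2 = -8  (running total: 54)
T_{211}*u_2*v_1*w_1 = 3*0*-1*4 = 0  (running total: 54)
T_{212}*u_2*v_1*w_2 = 3*0*-1*-2 = 0  (running total: 54)
T_{221}*u_2*v_2*w_1 = -2*0*4*4 = 0  (running total: 54)
T_{222}*u_2*v_2*w_2 = 3*0*4*-2 = 0  (running total: 54)
S = 54

54


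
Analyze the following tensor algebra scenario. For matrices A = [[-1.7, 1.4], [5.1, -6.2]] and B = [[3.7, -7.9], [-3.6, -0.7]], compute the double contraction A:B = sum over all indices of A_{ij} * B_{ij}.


A:B = sum over all i,j of A_{ij} * B_{ij}.
Row 1: -1.7*3.7=-6.29, 1.4*-7.9=-11.06 => row sum = -17.35
Row 2: 5.1*-3.6=-18.36, -6.2*-0.7=4.34 => row sum = -14.02
Total = -17.35 + -14.02 = -31.37

-31.37


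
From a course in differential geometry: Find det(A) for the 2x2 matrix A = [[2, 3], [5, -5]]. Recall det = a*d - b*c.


For a 2x2 matrix [[a, b], [c, d]], det = a*d - b*c.
a = 2, b = 3, c = 5, d = -5
a*d = 2 * -5 = -10
b*c = 3 * 5 = 15
det = -10 - 15 = -25

-25


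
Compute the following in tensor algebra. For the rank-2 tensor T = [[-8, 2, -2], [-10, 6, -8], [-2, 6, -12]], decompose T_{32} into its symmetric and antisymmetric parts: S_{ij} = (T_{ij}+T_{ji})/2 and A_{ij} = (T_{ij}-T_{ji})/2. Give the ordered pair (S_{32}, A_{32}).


T_{32} = 6
T_{23} = -8
S_{32} = (6 + -8)/2 = -2/2 = -1
A_{32} = (6 - -8)/2 = 14/2 = 7
Check: S + A = -1 + 7 = 6 = T_{32}.

(-1, 7)


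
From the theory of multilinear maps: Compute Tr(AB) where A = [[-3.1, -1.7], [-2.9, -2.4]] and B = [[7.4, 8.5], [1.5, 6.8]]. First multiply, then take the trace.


Tr(AB) = sum_i (AB)_{ii} where (AB)_{ii} = sum_k A_{ik} B_{ki}.
(AB)_{11} = -3.1*7.4 + -1.7*1.5 = -25.49
(AB)_{22} = -2.9*8.5 + -2.4*6.8 = -40.97
Tr(AB) = -25.49 + -40.97 = -66.46

-66.46


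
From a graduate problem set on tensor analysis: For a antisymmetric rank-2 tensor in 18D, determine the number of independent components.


A antisymmetric rank-2 tensor in d dimensions has d(d-1)/2 independent components.
d = 18
d(d-1)/2 = 18 * 17 / 2 = 306 / 2 = 153

153


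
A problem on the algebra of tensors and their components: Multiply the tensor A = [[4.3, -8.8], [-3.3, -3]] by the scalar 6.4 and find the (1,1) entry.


Scalar multiplication: (cA)_{ij} = c * A_{ij}.
c = 6.4
A_{11} = 4.3
(cA)_{11} = 6.4 * 4.3 = 27.52

27.52


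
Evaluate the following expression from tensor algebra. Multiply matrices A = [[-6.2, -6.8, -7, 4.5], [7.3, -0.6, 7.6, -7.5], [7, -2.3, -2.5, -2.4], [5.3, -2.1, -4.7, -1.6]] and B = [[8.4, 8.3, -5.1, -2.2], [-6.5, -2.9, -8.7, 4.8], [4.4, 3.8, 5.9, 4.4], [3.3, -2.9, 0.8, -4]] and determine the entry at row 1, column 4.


(AB)_{ij} = sum_k A_{ik} B_{kj}.
For i=1, j=4:
A_{11} * B_{14} = -6.2 * -2.2 = 13.64
A_{12} * B_{24} = -6.8 * 4.8 = -32.64
A_{13} * B_{34} = -7 * 4.4 = -30.8
A_{14} * B_{44} = 4.5 * -4 = -18
Sum = 13.64 + -32.64 + -30.8 + -18 = -67.8

-67.8


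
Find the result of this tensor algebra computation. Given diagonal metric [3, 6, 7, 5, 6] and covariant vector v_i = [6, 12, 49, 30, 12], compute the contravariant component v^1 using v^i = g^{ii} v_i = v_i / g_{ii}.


To raise an index with a diagonal metric: v^i = v_i / g_{ii}.
For index 1: v_1 = 6, g_{11} = 3
v^1 = 6 / 3 = 2

2


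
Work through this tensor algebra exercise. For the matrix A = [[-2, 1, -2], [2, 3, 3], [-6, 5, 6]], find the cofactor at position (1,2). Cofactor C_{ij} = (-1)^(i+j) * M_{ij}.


To find cofactor C_{12}, delete row 1 and column 2.
The resulting 2x2 submatrix is: [[2, 3], [-6, 6]]
Minor M_{12} = 2*6 - 3*-6
  = 12 - -18 = 30
Sign = (-1)^(1+2) = (-1)^3 = -1
Cofactor C_{12} = -1 * 30 = -30

-30


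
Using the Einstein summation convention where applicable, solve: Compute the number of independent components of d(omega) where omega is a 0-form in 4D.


The exterior derivative of a p-form is a (p+1)-form.
Its number of independent components is C(n, p+1).
n = 4, p+1 = 1
C(4, 1) = 4

4


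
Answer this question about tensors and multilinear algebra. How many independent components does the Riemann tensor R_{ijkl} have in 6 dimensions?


The Riemann tensor in d dimensions has d^2(d^2 - 1)/12 independent components.
d = 6, so d^2 = 36
d^2 - 1 = 35
d^2(d^2 - 1) = 36 * 35 = 1260
Divide by 12: 1260 / 12 = 105

105


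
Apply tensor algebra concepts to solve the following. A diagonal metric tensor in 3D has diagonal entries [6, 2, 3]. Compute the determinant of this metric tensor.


For a diagonal metric, the determinant is the product of diagonal entries.
Diagonal entries: 6, 2, 3
det(g) = 6 * 2 * 3 = 36

36


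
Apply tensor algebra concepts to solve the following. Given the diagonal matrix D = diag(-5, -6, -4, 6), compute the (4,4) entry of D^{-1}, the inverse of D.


For a diagonal matrix, the inverse has entries (D^{-1})_{ii} = 1/d_{ii}.
The diagonal entries are: d_{11} = -5, d_{22} = -6, d_{33} = -4, d_{44} = 6
We need (D^{-1})_{44} = 1/d_{44} = 1/6 = 1/6

1/6


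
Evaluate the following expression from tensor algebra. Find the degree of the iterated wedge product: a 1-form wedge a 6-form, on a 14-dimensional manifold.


The degree of a wedge product is the sum of the degrees of the individual forms.
Degrees: 1, 6
Total degree = 1 + 6 = 7

7


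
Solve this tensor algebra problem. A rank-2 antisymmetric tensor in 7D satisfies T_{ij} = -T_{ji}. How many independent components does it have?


An antisymmetric rank-2 tensor satisfies A_{ij} = -A_{ji}, so diagonal entries are zero.
The independent components are the upper-triangular entries: C(n, 2) = n(n-1)/2.
n = 7
C(7, 2) = 7 * 6 / 2 = 42 / 2 = 21

21


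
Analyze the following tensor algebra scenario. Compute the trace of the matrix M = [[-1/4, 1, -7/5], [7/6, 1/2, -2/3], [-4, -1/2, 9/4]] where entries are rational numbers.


The trace is the sum of diagonal entries.
Diagonal: M[1,1] = -1/4, M[2,2] = 1/2, M[3,3] = 9/4
Tr(M) = -1/4 + 1/2 + 9/4
Computing step by step:
After adding M[1,1]: -1/4
After adding M[2,2]: 1/4
After adding M[3,3]: 5/2
Tr(M) = 5/2

5/2


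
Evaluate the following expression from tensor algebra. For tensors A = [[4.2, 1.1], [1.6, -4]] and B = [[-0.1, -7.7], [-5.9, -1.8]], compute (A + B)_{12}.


Tensor addition is component-wise: (A + B)_{ij} = A_{ij} + B_{ij}.
A_{12} = 1.1
B_{12} = -7.7
(A + B)_{12} = 1.1 + -7.7 = -6.6

-6.6


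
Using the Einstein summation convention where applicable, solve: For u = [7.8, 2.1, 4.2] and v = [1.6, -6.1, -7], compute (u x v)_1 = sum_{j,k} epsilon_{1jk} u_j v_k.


(u x v)_1 = sum_{j,k} epsilon_{1jk} u_j v_k. Only permutations of (1,2,3) contribute; the two non-zero terms are:
eps_{123} u_2 v_3 = 1 * 2.1 * -7 = -14.7
eps_{132} u_3 v_2 = -1 * 4.2 * -6.1 = 25.62
(u x v)_1 = 10.92

10.92


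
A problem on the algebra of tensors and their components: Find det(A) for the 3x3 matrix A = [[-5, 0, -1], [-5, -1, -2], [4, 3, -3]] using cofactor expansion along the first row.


Expanding along the first row, det(A) = a11*M_11 - a12*M_12 + a13*M_13, where M_1j is the (1,j) minor.
Minor M_11 = -1*-3 - -2*3 = 9
Minor M_12 = -5*-3 - -2*4 = 23
Minor M_13 = -5*3 - -1*4 = -11
det = -5*(9) - 0*(23) + -1*(-11)
    = -45 - 0 + 11
    = -34

-34


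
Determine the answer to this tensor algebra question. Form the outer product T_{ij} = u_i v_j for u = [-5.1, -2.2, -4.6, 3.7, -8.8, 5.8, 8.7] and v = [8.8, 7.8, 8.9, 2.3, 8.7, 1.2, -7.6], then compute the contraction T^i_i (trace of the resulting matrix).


The outer product gives T_{ij} = u_i v_j.
The trace (contraction) is Tr(T) = sum_i T_{ii} = sum_i u_i v_i.
Diagonal entries:
T_{11} = u_1 * v_1 = -5.1 * 8.8 = -44.88
T_{22} = u_2 * v_2 = -2.2 * 7.8 = -17.16
T_{33} = u_3 * v_3 = -4.6 * 8.9 = -40.94
T_{44} = u_4 * v_4 = 3.7 * 2.3 = 8.51
T_{55} = u_5 * v_5 = -8.8 * 8.7 = -76.56
T_{66} = u_6 * v_6 = 5.8 * 1.2 = 6.96
T_{77} = u_7 * v_7 = 8.7 * -7.6 = -66.12
Tr(T) = -44.88 + -17.16 + -40.94 + 8.51 + -76.56 + 6.96 + -66.12 = -230.19

-230.19


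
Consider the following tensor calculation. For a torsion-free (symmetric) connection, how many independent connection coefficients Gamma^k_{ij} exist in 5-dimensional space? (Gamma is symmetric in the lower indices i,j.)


Christoffel symbols Gamma^k_{ij} are symmetric in i,j, so there are d * d(d+1)/2 independent symbols.
d = 5
d(d+1)/2 = 5 * 6 / 2 = 15
Total = 5 * 15 = 75

75


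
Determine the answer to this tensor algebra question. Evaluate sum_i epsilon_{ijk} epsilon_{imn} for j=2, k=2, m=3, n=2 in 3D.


Using the identity: epsilon_{ijk} epsilon_{imn} = delta_{jm} delta_{kn} - delta_{jn} delta_{km}.
delta_{23} = 0
delta_{22} = 1
delta_{22} = 1
delta_{23} = 0
Result = 0 * 1 - 1 * 0 = 0 - 0 = 0

0


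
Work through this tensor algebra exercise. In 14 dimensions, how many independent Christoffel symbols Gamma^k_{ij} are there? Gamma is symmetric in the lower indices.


Christoffel symbols Gamma^k_{ij} are symmetric in i,j, so there are d * d(d+1)/2 independent symbols.
d = 14
d(d+1)/2 = 14 * 15 / 2 = 105
Total = 14 * 105 = 1470

1470


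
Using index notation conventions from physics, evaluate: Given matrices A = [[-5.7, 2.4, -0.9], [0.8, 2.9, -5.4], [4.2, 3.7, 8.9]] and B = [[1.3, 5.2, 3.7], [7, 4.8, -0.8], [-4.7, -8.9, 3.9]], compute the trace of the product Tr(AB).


Tr(AB) = sum_i (AB)_{ii} where (AB)_{ii} = sum_k A_{ik} B_{ki}.
(AB)_{11} = -5.7*1.3 + 2.4*7 + -0.9*-4.7 = 13.62
(AB)_{22} = 0.8*5.2 + 2.9*4.8 + -5.4*-8.9 = 66.14
(AB)_{33} = 4.2*3.7 + 3.7*-0.8 + 8.9*3.9 = 47.29
Tr(AB) = 13.62 + 66.14 + 47.29 = 127.05

127.05


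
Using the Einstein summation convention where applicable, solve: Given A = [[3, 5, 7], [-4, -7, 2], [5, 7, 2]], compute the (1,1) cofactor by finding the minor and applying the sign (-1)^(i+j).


To find cofactor C_{11}, delete row 1 and column 1.
The resulting 2x2 submatrix is: [[-7, 2], [7, 2]]
Minor M_{11} = -7*2 - 2*7
  = -14 - 14 = -28
Sign = (-1)^(1+1) = (-1)^2 = 1
Cofactor C_{11} = 1 * -28 = -28

-28


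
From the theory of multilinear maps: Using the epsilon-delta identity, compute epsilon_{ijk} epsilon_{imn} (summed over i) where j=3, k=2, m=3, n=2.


Using the identity: epsilon_{ijk} epsilon_{imn} = delta_{jm} delta_{kn} - delta_{jn} delta_{km}.
delta_{33} = 1
delta_{22} = 1
delta_{32} = 0
delta_{23} = 0
Result = 1 * 1 - 0 * 0 = 1 - 0 = 1

1


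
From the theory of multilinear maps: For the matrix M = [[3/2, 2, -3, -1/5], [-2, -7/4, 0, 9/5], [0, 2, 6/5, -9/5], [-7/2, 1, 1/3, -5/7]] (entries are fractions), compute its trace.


The trace is the sum of diagonal entries.
Diagonal: M[1,1] = 3/2, M[2,2] = -7/4, M[3,3] = 6/5, M[4,4] = -5/7
Tr(M) = 3/2 + -7/4 + 6/5 + -5/7
Computing step by step:
After adding M[1,1]: 3/2
After adding M[2,2]: -1/4
After adding M[3,3]: 19/20
After adding M[4,4]: 33/140
Tr(M) = 33/140

33/140


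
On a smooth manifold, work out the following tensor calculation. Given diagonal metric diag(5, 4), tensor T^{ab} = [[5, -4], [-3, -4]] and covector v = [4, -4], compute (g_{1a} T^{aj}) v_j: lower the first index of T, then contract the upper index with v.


Step 1: lower the first index. For a diagonal metric, g_{ia} T^{aj} = g_{ii} T^{ij} (no sum on i).
g_{11} = 5
S_1{}^1 = 5 * T^{11} = 5 * 5 = 25
S_1{}^2 = 5 * T^{12} = 5 * -4 = -20
Step 2: contract S_1{}^j with v_j.
S_1{}^1 * v_1 = 25 * 4 = 100
S_1{}^2 * v_2 = -20 * -4 = 80
Result = 100 + 80 = 180

180


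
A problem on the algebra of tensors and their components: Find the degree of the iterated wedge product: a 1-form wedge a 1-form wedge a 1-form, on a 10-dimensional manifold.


The degree of a wedge product is the sum of the degrees of the individual forms.
Degrees: 1, 1, 1
Total degree = 1 + 1 + 1 = 3

3


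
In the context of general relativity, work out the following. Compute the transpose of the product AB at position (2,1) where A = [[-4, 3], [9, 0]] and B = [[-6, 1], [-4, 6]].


(AB)^T_{ij} = (AB)_{ji} = sum_k A_{jk} B_{ki}.
For i=2, j=1 we need (AB)_{12}:
A_{11} * B_{12} = -4 * 1 = -4
A_{12} * B_{22} = 3 * 6 = 18
Sum = -4 + 18 = 14

14


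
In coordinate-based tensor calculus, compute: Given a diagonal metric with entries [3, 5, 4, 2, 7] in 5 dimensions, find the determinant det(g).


For a diagonal metric, the determinant is the product of diagonal entries.
Diagonal entries: 3, 5, 4, 2, 7
det(g) = 3 * 5 * 4 * 2 * 7 = 840

840


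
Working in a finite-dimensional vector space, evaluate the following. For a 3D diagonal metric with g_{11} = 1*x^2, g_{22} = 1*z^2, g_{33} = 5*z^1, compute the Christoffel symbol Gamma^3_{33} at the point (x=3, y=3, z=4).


For a diagonal metric, Gamma^k_{ij} = (1/2) g^{kk} (dg_{ik}/dx_j + dg_{jk}/dx_i - dg_{ij}/dx_k).
The metric is diagonal, so g_{ab} = 0 for a != b.
At the given point: g_{11} = 9, g_{22} = 16, g_{33} = 20
g^{33} = 1/20
dg_{33}/dx_3 = dg_{33}/dx_3 = 5
dg_{33}/dx_3 = dg_{33}/dx_3 = 5
dg_{33}/dx_3 = dg_{33}/dx_3 = 5
Numerator = 5 + 5 - 5 = 5
Gamma^3_{33} = 5 / (2 * 20) = 1/8

1/8


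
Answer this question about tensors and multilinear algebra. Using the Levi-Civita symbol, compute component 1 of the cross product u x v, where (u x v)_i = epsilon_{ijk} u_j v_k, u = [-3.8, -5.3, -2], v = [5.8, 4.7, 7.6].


(u x v)_1 = sum_{j,k} epsilon_{1jk} u_j v_k. Only permutations of (1,2,3) contribute; the two non-zero terms are:
eps_{123} u_2 v_3 = 1 * -5.3 * 7.6 = -40.28
eps_{132} u_3 v_2 = -1 * -2 * 4.7 = 9.4
(u x v)_1 = -30.88

-30.88


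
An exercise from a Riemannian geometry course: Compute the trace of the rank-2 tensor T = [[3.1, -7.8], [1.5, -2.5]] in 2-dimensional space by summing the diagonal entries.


The contraction (trace) of a rank-2 tensor is the sum of its diagonal elements.
Diagonal entries: A[1,1] = 3.1, A[2,2] = -2.5
Tr(A) = 3.1 + -2.5 = 0.6

0.6


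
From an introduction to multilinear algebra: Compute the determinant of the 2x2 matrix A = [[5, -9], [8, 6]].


For a 2x2 matrix [[a, b], [c, d]], det = a*d - b*c.
a = 5, b = -9, c = 8, d = 6
a*d = 5 * 6 = 30
b*c = -9 * 8 = -72
det = 30 - -72 = 102

102


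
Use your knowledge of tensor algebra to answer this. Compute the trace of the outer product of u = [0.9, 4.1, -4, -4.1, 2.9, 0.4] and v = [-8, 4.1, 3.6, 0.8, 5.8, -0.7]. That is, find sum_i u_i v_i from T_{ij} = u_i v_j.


The outer product gives T_{ij} = u_i v_j.
The trace (contraction) is Tr(T) = sum_i T_{ii} = sum_i u_i v_i.
Diagonal entries:
T_{11} = u_1 * v_1 = 0.9 * -8 = -7.2
T_{22} = u_2 * v_2 = 4.1 * 4.1 = 16.81
T_{33} = u_3 * v_3 = -4 * 3.6 = -14.4
T_{44} = u_4 * v_4 = -4.1 * 0.8 = -3.28
T_{55} = u_5 * v_5 = 2.9 * 5.8 = 16.82
T_{66} = u_6 * v_6 = 0.4 * -0.7 = -0.28
Tr(T) = -7.2 + 16.81 + -14.4 + -3.28 + 16.82 + -0.28 = 8.47

8.47


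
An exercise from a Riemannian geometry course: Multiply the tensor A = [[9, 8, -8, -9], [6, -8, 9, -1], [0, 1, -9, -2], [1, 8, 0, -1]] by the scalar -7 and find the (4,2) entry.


Scalar multiplication: (cA)_{ij} = c * A_{ij}.
c = -7
A_{42} = 8
(cA)_{42} = -7 * 8 = -56

-56


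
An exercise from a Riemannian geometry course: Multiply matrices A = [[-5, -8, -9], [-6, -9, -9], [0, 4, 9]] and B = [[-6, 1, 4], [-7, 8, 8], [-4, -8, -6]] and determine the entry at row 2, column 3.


(AB)_{ij} = sum_k A_{ik} B_{kj}.
For i=2, j=3:
A_{21} * B_{13} = -6 * 4 = -24
A_{22} * B_{23} = -9 * 8 = -72
A_{23} * B_{33} = -9 * -6 = 54
Sum = -24 + -72 + 54 = -42

-42


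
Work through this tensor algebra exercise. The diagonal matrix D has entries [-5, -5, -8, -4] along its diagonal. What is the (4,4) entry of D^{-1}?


For a diagonal matrix, the inverse has entries (D^{-1})_{ii} = 1/d_{ii}.
The diagonal entries are: d_{11} = -5, d_{22} = -5, d_{33} = -8, d_{44} = -4
We need (D^{-1})_{44} = 1/d_{44} = 1/-4 = -1/4

-1/4


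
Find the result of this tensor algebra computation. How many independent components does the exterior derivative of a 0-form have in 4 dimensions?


The exterior derivative of a p-form is a (p+1)-form.
Its number of independent components is C(n, p+1).
n = 4, p+1 = 1
C(4, 1) = 4

4


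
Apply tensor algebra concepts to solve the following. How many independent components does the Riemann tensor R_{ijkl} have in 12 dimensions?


The Riemann tensor in d dimensions has d^2(d^2 - 1)/12 independent components.
d = 12, so d^2 = 144
d^2 - 1 = 143
d^2(d^2 - 1) = 144 * 143 = 20592
Divide by 12: 20592 / 12 = 1716

1716


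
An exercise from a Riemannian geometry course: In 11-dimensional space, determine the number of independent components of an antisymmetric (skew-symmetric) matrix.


An antisymmetric rank-2 tensor satisfies A_{ij} = -A_{ji}, so diagonal entries are zero.
The independent components are the upper-triangular entries: C(n, 2) = n(n-1)/2.
n = 11
C(11, 2) = 11 * 10 / 2 = 110 / 2 = 55

55


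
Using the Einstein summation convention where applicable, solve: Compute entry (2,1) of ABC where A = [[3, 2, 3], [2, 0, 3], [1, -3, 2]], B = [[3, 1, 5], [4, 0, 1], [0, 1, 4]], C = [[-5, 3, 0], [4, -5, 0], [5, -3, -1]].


(ABC)_{21} = sum_m (AB)_{2m} C_{m1}. First compute row 2 of AB.
(AB)_{21} = 2*3 + 0*4 + 3*0 = 6
(AB)_{22} = 2*1 + 0*0 + 3*1 = 5
(AB)_{23} = 2*5 + 0*1 + 3*4 = 22
Now contract with column 1 of C:
(AB)_{21} * C_{11} = 6 * -5 = -30
(AB)_{22} * C_{21} = 5 * 4 = 20
(AB)_{23} * C_{31} = 22 * 5 = 110
(ABC)_{21} = -30 + 20 + 110 = 100

100


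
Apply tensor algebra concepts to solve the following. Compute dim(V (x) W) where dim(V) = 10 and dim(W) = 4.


The dimension of a tensor product is the product of dimensions.
dim(V) = 10, dim(W) = 4
dim(V (x) W) = 10 * 4 = 40

40


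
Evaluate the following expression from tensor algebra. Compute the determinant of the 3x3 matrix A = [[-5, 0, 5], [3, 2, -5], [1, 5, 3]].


Expanding along the first row, det(A) = a11*M_11 - a12*M_12 + a13*M_13, where M_1j is the (1,j) minor.
Minor M_11 = 2*3 - -5*5 = 31
Minor M_12 = 3*3 - -5*1 = 14
Minor M_13 = 3*5 - 2*1 = 13
det = -5*(31) - 0*(14) + 5*(13)
    = -155 - 0 + 65
    = -90

-90


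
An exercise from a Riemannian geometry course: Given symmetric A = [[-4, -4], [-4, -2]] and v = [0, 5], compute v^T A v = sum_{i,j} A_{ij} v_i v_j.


First compute Av:
(Av)_1 = -4*0 + -4*5 = -20
(Av)_2 = -4*0 + -2*5 = -10
Av = [-20, -10]
Then v^T (Av) = 0*-20 + 5*-10
= 0 + -50 = -50

-50


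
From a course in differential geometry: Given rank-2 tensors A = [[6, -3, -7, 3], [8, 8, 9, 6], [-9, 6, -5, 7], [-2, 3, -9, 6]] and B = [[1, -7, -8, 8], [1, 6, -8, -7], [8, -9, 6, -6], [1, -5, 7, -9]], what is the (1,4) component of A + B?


Tensor addition is component-wise: (A + B)_{ij} = A_{ij} + B_{ij}.
A_{14} = 3
B_{14} = 8
(A + B)_{14} = 3 + 8 = 11

11


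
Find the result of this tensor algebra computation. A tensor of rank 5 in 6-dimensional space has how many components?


The number of components of a rank-r tensor in d dimensions is d^r.
Here d = 6 and r = 5.
6^5 = 7776

7776


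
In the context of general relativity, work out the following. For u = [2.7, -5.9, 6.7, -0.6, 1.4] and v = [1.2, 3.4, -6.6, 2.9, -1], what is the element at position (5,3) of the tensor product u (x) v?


The outer product entry T_{ij} = u_i * v_j.
We need i=5, j=3.
u_5 = 1.4, v_3 = -6.6
T_{5,3} = 1.4 * -6.6 = -9.24

-9.24


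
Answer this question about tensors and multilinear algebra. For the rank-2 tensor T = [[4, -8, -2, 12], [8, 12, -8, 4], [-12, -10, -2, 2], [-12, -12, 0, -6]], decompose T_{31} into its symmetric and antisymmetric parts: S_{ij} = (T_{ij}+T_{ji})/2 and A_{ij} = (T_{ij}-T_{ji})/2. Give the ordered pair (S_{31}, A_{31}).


T_{31} = -12
T_{13} = -2
S_{31} = (-12 + -2)/2 = -14/2 = -7
A_{31} = (-12 - -2)/2 = -10/2 = -5
Check: S + A = -7 + -5 = -12 = T_{31}.

(-7, -5)


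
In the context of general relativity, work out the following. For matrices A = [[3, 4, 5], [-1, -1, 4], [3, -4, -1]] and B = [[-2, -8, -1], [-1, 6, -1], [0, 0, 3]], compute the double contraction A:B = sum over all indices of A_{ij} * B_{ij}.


A:B = sum over all i,j of A_{ij} * B_{ij}.
Row 1: 3*-2=-6, 4*-8=-32, 5*-1=-5 => row sum = -43
Row 2: -1*-1=1, -1*6=-6, 4*-1=-4 => row sum = -9
Row 3: 3*0=0, -4*0=0, -1*3=-3 => row sum = -3
Total = -43 + -9 + -3 = -55

-55


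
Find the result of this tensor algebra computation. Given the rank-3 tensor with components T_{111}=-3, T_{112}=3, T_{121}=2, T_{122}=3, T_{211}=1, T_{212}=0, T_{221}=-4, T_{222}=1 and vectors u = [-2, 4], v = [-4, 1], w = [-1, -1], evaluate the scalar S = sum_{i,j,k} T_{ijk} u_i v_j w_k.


S = sum over i,j,k of T_{ijk} u_i v_j w_k. Expanding all 8 terms:
T_{111}*u_1*v_1*w_1 = -3*-2*-4*-1 = 24  (running total: 24)
T_{112}*u_1*v_1*w_2 = 3*-2*-4*-1 = -24  (running total: 0)
T_{121}*u_1*v_2*w_1 = 2*-2*1*-1 = 4  (running total: 4)
T_{122}*u_1*v_2*w_2 = 3*-2*1*-1 = 6  (running total: 10)
T_{211}*u_2*v_1*w_1 = 1*4*-4*-1 = 16  (running total: 26)
T_{212}*u_2*v_1*w_2 = 0*4*-4*-1 = 0  (running total: 26)
T_{221}*u_2*v_2*w_1 = -4*4*1*-1 = 16  (running total: 42)
T_{222}*u_2*v_2*w_2 = 1*4*1*-1 = -4  (running total: 38)
S = 38

38


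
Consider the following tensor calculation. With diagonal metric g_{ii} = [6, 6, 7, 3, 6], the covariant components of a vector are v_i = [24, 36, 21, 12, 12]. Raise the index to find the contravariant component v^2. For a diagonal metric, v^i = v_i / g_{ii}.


To raise an index with a diagonal metric: v^i = v_i / g_{ii}.
For index 2: v_2 = 36, g_{22} = 6
v^2 = 36 / 6 = 6

6


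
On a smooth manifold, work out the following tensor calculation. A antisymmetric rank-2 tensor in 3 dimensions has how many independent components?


A antisymmetric rank-2 tensor in d dimensions has d(d-1)/2 independent components.
d = 3
d(d-1)/2 = 3 * 2 / 2 = 6 / 2 = 3

3


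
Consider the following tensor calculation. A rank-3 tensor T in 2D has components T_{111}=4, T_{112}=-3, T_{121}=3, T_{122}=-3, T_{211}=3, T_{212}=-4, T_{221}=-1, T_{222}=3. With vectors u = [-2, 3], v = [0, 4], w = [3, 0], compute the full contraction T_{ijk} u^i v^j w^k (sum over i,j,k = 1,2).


S = sum over i,j,k of T_{ijk} u_i v_j w_k. Expanding all 8 terms:
T_{111}*u_1*v_1*w_1 = 4*-2*0*3 = 0  (running total: 0)
T_{112}*u_1*v_1*w_2 = -3*-2*0*0 = 0  (running total: 0)
T_{121}*u_1*v_2*w_1 = 3*-2*4*3 = -72  (running total: -72)
T_{122}*u_1*v_2*w_2 = -3*-2*4*0 = 0  (running total: -72)
T_{211}*u_2*v_1*w_1 = 3*3*0*3 = 0  (running total: -72)
T_{212}*u_2*v_1*w_2 = -4*3*0*0 = 0  (running total: -72)
T_{221}*u_2*v_2*w_1 = -1*3*4*3 = -36  (running total: -108)
T_{222}*u_2*v_2*w_2 = 3*3*4*0 = 0  (running total: -108)
S = -108

-108


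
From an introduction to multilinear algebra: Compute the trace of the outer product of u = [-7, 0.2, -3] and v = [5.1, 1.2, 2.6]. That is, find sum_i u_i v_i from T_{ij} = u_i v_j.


The outer product gives T_{ij} = u_i v_j.
The trace (contraction) is Tr(T) = sum_i T_{ii} = sum_i u_i v_i.
Diagonal entries:
T_{11} = u_1 * v_1 = -7 * 5.1 = -35.7
T_{22} = u_2 * v_2 = 0.2 * 1.2 = 0.24
T_{33} = u_3 * v_3 = -3 * 2.6 = -7.8
Tr(T) = -35.7 + 0.24 + -7.8 = -43.26

-43.26


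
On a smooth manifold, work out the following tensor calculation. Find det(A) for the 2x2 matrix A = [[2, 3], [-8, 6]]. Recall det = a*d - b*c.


For a 2x2 matrix [[a, b], [c, d]], det = a*d - b*c.
a = 2, b = 3, c = -8, d = 6
a*d = 2 * 6 = 12
b*c = 3 * -8 = -24
det = 12 - -24 = 36

36


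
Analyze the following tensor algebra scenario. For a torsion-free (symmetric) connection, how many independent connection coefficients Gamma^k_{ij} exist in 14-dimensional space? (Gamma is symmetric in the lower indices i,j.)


Christoffel symbols Gamma^k_{ij} are symmetric in i,j, so there are d * d(d+1)/2 independent symbols.
d = 14
d(d+1)/2 = 14 * 15 / 2 = 105
Total = 14 * 105 = 1470

1470


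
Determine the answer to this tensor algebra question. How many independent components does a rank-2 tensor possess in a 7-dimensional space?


The number of components of a rank-r tensor in d dimensions is d^r.
Here d = 7 and r = 2.
7^2 = 49

49


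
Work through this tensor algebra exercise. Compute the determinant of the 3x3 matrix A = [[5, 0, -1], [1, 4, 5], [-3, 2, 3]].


Expanding along the first row, det(A) = a11*M_11 - a12*M_12 + a13*M_13, where M_1j is the (1,j) minor.
Minor M_11 = 4*3 - 5*2 = 2
Minor M_12 = 1*3 - 5*-3 = 18
Minor M_13 = 1*2 - 4*-3 = 14
det = 5*(2) - 0*(18) + -1*(14)
    = 10 - 0 + -14
    = -4

-4


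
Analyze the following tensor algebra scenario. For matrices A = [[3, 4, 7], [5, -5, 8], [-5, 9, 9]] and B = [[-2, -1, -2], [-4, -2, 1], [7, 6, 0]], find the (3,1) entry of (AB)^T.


(AB)^T_{ij} = (AB)_{ji} = sum_k A_{jk} B_{ki}.
For i=3, j=1 we need (AB)_{13}:
A_{11} * B_{13} = 3 * -2 = -6
A_{12} * B_{23} = 4 * 1 = 4
A_{13} * B_{33} = 7 * 0 = 0
Sum = -6 + 4 + 0 = -2

-2


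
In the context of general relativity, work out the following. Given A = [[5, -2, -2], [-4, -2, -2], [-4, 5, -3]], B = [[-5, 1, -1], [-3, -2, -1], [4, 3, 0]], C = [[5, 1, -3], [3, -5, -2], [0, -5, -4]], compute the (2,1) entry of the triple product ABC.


(ABC)_{21} = sum_m (AB)_{2m} C_{m1}. First compute row 2 of AB.
(AB)_{21} = -4*-5 + -2*-3 + -2*4 = 18
(AB)_{22} = -4*1 + -2*-2 + -2*3 = -6
(AB)_{23} = -4*-1 + -2*-1 + -2*0 = 6
Now contract with column 1 of C:
(AB)_{21} * C_{11} = 18 * 5 = 90
(AB)_{22} * C_{21} = -6 * 3 = -18
(AB)_{23} * C_{31} = 6 * 0 = 0
(ABC)_{21} = 90 + -18 + 0 = 72

72


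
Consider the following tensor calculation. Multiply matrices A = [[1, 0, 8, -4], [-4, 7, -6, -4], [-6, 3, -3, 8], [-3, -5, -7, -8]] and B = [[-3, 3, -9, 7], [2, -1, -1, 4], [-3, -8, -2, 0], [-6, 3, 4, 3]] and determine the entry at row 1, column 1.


(AB)_{ij} = sum_k A_{ik} B_{kj}.
For i=1, j=1:
A_{11} * B_{11} = 1 * -3 = -3
A_{12} * B_{21} = 0 * 2 = 0
A_{13} * B_{31} = 8 * -3 = -24
A_{14} * B_{41} = -4 * -6 = 24
Sum = -3 + 0 + -24 + 24 = -3

-3


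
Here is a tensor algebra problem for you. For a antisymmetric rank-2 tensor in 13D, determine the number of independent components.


A antisymmetric rank-2 tensor in d dimensions has d(d-1)/2 independent components.
d = 13
d(d-1)/2 = 13 * 12 / 2 = 156 / 2 = 78

78


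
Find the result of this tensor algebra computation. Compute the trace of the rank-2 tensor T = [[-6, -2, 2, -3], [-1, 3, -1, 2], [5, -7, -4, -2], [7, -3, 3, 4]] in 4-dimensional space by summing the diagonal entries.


The contraction (trace) of a rank-2 tensor is the sum of its diagonal elements.
Diagonal entries: A[1,1] = -6, A[2,2] = 3, A[3,3] = -4, A[4,4] = 4
Tr(A) = -6 + 3 + -4 + 4 = -3

-3


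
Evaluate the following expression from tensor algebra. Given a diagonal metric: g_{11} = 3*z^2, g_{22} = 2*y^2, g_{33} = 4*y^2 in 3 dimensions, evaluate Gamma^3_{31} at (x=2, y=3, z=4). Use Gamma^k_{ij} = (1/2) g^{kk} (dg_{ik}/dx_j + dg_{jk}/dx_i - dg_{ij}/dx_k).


For a diagonal metric, Gamma^k_{ij} = (1/2) g^{kk} (dg_{ik}/dx_j + dg_{jk}/dx_i - dg_{ij}/dx_k).
The metric is diagonal, so g_{ab} = 0 for a != b.
At the given point: g_{11} = 48, g_{22} = 18, g_{33} = 36
g^{33} = 1/36
dg_{33}/dx_1 = dg_{33}/dx_1 = 0
dg_{13}/dx_3 = 0 (off-diagonal)
dg_{31}/dx_3 = 0 (off-diagonal)
Numerator = 0 + 0 - 0 = 0
Gamma^3_{31} = 0 / (2 * 36) = 0

0


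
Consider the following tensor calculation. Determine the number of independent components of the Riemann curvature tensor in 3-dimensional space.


The Riemann tensor in d dimensions has d^2(d^2 - 1)/12 independent components.
d = 3, so d^2 = 9
d^2 - 1 = 8
d^2(d^2 - 1) = 9 * 8 = 72
Divide by 12: 72 / 12 = 6

6


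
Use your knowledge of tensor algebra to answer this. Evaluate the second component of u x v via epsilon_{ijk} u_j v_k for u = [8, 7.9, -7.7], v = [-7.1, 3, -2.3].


(u x v)_2 = sum_{j,k} epsilon_{2jk} u_j v_k. Only permutations of (1,2,3) contribute; the two non-zero terms are:
eps_{213} u_1 v_3 = -1 * 8 * -2.3 = 18.4
eps_{231} u_3 v_1 = 1 * -7.7 * -7.1 = 54.67
(u x v)_2 = 73.07

73.07


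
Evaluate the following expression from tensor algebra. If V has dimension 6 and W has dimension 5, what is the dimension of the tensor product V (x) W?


The dimension of a tensor product is the product of dimensions.
dim(V) = 6, dim(W) = 5
dim(V (x) W) = 6 * 5 = 30

30


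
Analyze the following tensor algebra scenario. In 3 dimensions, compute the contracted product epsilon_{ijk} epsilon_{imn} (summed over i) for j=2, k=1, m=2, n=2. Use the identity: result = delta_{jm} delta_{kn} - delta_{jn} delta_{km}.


Using the identity: epsilon_{ijk} epsilon_{imn} = delta_{jm} delta_{kn} - delta_{jn} delta_{km}.
delta_{22} = 1
delta_{12} = 0
delta_{22} = 1
delta_{12} = 0
Result = 1 * 0 - 1 * 0 = 0 - 0 = 0

0


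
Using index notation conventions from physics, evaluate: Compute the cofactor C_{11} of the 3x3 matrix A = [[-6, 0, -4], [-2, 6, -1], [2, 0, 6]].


To find cofactor C_{11}, delete row 1 and column 1.
The resulting 2x2 submatrix is: [[6, -1], [0, 6]]
Minor M_{11} = 6*6 - -1*0
  = 36 - 0 = 36
Sign = (-1)^(1+1) = (-1)^2 = 1
Cofactor C_{11} = 1 * 36 = 36

36


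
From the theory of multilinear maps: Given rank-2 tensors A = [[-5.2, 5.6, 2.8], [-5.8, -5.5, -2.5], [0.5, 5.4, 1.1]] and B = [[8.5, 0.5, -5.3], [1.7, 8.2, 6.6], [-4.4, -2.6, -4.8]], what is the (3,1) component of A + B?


Tensor addition is component-wise: (A + B)_{ij} = A_{ij} + B_{ij}.
A_{31} = 0.5
B_{31} = -4.4
(A + B)_{31} = 0.5 + -4.4 = -3.9

-3.9


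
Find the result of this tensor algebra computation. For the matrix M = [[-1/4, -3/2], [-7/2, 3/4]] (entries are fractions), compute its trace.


The trace is the sum of diagonal entries.
Diagonal: M[1,1] = -1/4, M[2,2] = 3/4
Tr(M) = -1/4 + 3/4
Computing step by step:
After adding M[1,1]: -1/4
After adding M[2,2]: 1/2
Tr(M) = 1/2

1/2
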